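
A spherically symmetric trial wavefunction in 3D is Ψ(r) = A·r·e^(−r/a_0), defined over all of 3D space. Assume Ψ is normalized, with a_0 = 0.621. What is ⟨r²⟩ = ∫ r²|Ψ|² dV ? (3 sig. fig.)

By definition ⟨r²⟩ = ∫ r^2 |Ψ(r)|² 4πr² dr.
With ∫₀^∞ r^6 e^(−αr) dr = 6!/α^7, evaluating both integrals, ⟨r²⟩ = 15·a_0^2/2.
Putting a_0 = 0.621 gives 2.892.

⟨r^2⟩ ≈ 2.89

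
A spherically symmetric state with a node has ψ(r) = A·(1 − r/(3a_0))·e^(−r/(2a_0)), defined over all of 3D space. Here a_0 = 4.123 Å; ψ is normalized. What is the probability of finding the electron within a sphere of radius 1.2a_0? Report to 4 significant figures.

P ≈ 0.1899

P = ∫ |ψ|² 4πr² dr over r ≤ 1.2a_0.
A² is fixed by ∫₀^∞ 4πr²|ψ|² dr = 1, i.e. A² = (8·π·a_0^3/3)^(−1).
In terms of u = r/a_0 (A², 4π and the length scale all cancel between numerator and denominator), P = [∫_{0}^{1.2} u^2·(1 - u/3)^2·e^(-u) du] / [∫_{0}^{∞} u^2·(1 - u/3)^2·e^(-u) du].
Using ∫ u^2·(1 - u/3)^2·e^(-u) du = (-u^4 + 2·u^3 - 3·u^2 - 6·u - 6)·e^(-u)/9, the numerator is 2/3 - 3362·e^(-6/5)/1875 and the denominator is 2/3.
Taking the ratio yields P = 0.18991.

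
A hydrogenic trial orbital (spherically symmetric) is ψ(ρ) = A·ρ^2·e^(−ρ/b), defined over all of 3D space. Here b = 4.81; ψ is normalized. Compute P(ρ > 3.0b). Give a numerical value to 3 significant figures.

With dV = 4πρ²dρ, the probability is ∫|ψ|² dV over ρ > 3.0b.
A² is fixed by ∫₀^∞ 4πρ²|ψ|² dρ = 1, i.e. A² = (45·π·b^7/2)^(−1).
In terms of u = ρ/b (A², 4π and the length scale all cancel between numerator and denominator), P = [∫_{3.0}^{∞} u^6·e^(-2·u) du] / [∫_{0}^{∞} u^6·e^(-2·u) du].
Using ∫ u^6·e^(-2·u) du = -(4·u^6 + 12·u^5 + 30·u^4 + 60·u^3 + 90·u^2 + 90·u + 45)·e^(-2·u)/8, the numerator is ≈ 3.4105 and the denominator is 45/8.
This evaluates to P = 0.6063.

P ≈ 0.606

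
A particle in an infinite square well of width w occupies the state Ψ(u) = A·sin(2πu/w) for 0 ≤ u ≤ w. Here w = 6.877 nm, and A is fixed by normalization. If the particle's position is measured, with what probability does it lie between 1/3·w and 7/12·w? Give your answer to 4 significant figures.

P = ∫_{1/3·w}^{7/12·w} |Ψ(u)|² du.
Since A² = 1/(w/2), this is the region integral divided by the full normalization integral.
In terms of t = u/w (A² and the length scale cancel between numerator and denominator), P = [∫_{1/3}^{7/12} sin(2·π·t)^2 dt] / [∫_{0}^{1} sin(2·π·t)^2 dt].
Using ∫ sin(2·π·t)^2 dt = t/2 - sin(4·π·t)/(8·π), the numerator is -√(3)/(8·π) + 1/8 and the denominator is 1/2.
The result is P = (π - √(3))/(4·π).

P ≈ 0.1122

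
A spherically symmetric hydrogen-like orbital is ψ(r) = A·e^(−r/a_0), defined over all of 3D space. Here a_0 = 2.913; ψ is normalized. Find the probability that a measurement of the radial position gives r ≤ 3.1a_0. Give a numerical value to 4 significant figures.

P ≈ 0.9464

With dV = 4πr²dr, the probability is ∫|ψ|² dV over r ≤ 3.1a_0.
A² is fixed by ∫₀^∞ 4πr²|ψ|² dr = 1, i.e. A² = (π·a_0^3)^(−1).
In terms of u = r/a_0 (A², 4π and the length scale all cancel between numerator and denominator), P = [∫_{0}^{3.1} u^2·e^(-2·u) du] / [∫_{0}^{∞} u^2·e^(-2·u) du].
With ∫ u^2·e^(-2·u) du = -(2·u^2 + 2·u + 1)·e^(-2·u)/4 + C, the region integral is 1/4 - 1321·e^(-31/5)/200 and the full one is 1/4.
The region integral divided by the full integral gives P = 0.94638.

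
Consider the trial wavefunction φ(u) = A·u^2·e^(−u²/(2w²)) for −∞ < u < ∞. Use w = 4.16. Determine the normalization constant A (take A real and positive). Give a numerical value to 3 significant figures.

A ≈ 0.0246

The normalization condition is ∫|φ|² du = 1 from −∞ to ∞.
Differentiating ∫e^(−αu²) du = √(π/α) under α to get the higher moments, carrying out the integral gives A² · 3·√(π)·w^5/4.
Hence A² = 1/[3·√(π)·w^5/4].
With w = 4.16: A² = 0.0006038 and A = 0.02457.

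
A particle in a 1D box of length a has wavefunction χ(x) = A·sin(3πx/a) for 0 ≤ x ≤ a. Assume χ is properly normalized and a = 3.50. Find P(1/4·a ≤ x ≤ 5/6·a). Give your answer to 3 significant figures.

P ≈ 0.530

The probability is P = ∫ |χ|² dx over [1/4·a, 5/6·a].
The normalization integral ∫|χ|²dx over the whole domain equals a/2·A², and A² cancels in the ratio.
Let u = x/a; then A² and the length scale cancel, so P = ∫_{1/4}^{5/6} sin(3·π·u)^2 du ÷ ∫_{0}^{1} sin(3·π·u)^2 du.
With ∫ sin(3·π·u)^2 du = u/2 - sin(6·π·u)/(12·π) + C, the region integral is 7/24 - 1/(12·π) and the full one is 1/2.
The result is P = (-2 + 7·π)/(12·π).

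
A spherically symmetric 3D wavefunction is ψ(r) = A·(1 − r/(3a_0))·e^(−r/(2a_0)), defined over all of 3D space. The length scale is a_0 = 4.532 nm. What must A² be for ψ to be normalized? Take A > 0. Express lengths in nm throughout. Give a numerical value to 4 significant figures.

Require ∫ |ψ|² 4πr² dr = 1 over the whole domain.
Recall ∫₀^∞ r^m e^(−r/β) dr = m!·β^(m+1), carrying out the integral gives A² · 8·π·a_0^3/3.
So A² = (8·π·a_0^3/3)^(−1).
Plugging in a_0 = 4.532 yields A = 0.035810.

A^2 ≈ 0.001282 nm^(-3)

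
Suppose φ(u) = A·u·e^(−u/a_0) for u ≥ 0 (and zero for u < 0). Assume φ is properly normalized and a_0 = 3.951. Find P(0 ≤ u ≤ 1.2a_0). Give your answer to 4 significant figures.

P ≈ 0.4303

The probability is P = ∫ |φ|² du over [0, 1.2a_0].
With A² fixed by ∫|φ|² = 1, i.e. A² = (a_0^3/4)^(−1), substitute and integrate.
Substituting t = u/a_0, A² and the length scale cancel in the ratio: P = ∫_{0}^{1.2} t^2·e^(-2·t) dt / ∫_{0}^{∞} t^2·e^(-2·t) dt.
Using ∫ t^2·e^(-2·t) dt = -(2·t^2 + 2·t + 1)·e^(-2·t)/4, the numerator is 1/4 - 157·e^(-12/5)/100 and the denominator is 1/4.
This works out to P = 0.43029.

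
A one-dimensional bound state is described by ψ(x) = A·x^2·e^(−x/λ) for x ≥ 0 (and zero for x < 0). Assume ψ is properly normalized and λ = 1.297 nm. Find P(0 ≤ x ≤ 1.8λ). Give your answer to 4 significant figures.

P = ∫_{0}^{1.8λ} |ψ(x)|² dx.
Since A² = 1/(3·λ^5/4), this is the region integral divided by the full normalization integral.
Let u = x/λ; then A² and the length scale cancel, so P = ∫_{0}^{1.8} u^4·e^(-2·u) du ÷ ∫_{0}^{∞} u^4·e^(-2·u) du.
An antiderivative of u^4·e^(-2·u) is -(u^4/2 + u^3 + 3·u^2/2 + 3·u/2 + 3/4)·e^(-2·u); evaluating from 0 to 1.8 gives ≈ 0.220171, while the full integral is 3/4.
Taking the ratio, P = 0.29356.

P ≈ 0.2936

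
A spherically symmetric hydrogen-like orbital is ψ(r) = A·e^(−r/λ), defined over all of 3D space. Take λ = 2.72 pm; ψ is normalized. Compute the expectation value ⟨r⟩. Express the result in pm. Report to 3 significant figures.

The expectation value is the |ψ|²-weighted average of r: ∫ r|ψ|² 4πr² dr.
Using ∫₀^∞ rⁿ e^(−αr) dr = n!/αⁿ⁺¹, the ratio of the moment integral to the normalization integral gives ⟨r⟩ = 3·λ/2.
With λ = 2.72, ⟨r⟩ = 4.080.

⟨r⟩ ≈ 4.08 pm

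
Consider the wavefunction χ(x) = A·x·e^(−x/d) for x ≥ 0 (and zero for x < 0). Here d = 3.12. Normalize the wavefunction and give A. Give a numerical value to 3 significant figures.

We need A² ∫|f|² dx = 1, taking the integral from 0 to ∞.
Recall ∫₀^∞ x^m e^(−x/β) dx = m!·β^(m+1), with χ = A·x·e^(−x/d), the integral evaluates to A²·[d^3/4].
With d = 3.12: A² = 0.1317 and A = 0.3629.

A ≈ 0.363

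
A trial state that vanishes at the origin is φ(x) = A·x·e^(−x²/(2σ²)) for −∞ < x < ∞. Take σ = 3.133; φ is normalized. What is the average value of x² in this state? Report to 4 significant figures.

The expectation value is the |φ|²-weighted average of x^2: ∫ x^2|φ|² dx.
Since the A² factors cancel between numerator and denominator, ⟨x²⟩ = 3·σ^2/2.
With σ = 3.133, ⟨x^2⟩ = 14.724.

⟨x^2⟩ ≈ 14.72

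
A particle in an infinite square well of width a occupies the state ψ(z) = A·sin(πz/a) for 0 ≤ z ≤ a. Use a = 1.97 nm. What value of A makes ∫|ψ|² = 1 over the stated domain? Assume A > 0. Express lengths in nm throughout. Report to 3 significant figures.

Normalization requires ∫|ψ|² dz = 1, integrated from 0 to a.
The integral (without the A² prefactor) comes out to a/2.
Plugging in a = 1.97 yields A = 1.008.

A ≈ 1.01 nm^(-1/2)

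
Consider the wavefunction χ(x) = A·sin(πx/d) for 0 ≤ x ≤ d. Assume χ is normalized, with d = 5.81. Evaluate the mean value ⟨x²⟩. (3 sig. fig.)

By definition ⟨x²⟩ = ∫ x^2 |χ(x)|² dx.
Since the A² factors cancel between numerator and denominator, ⟨x²⟩ = -d^2/(2·π^2) + d^2/3.
With d = 5.81, ⟨x^2⟩ = 9.542.

⟨x^2⟩ ≈ 9.54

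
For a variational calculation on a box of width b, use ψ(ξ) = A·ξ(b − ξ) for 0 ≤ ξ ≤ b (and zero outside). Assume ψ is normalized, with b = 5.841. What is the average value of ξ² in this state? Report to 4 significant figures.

⟨ξ²⟩ = ∫ ξ^2 |ψ|² dξ over the full domain.
Expanding the polynomial and integrating term by term, evaluating both integrals, ⟨ξ²⟩ = 2·b^2/7.
Putting b = 5.841 gives 9.7478.

⟨ξ^2⟩ ≈ 9.748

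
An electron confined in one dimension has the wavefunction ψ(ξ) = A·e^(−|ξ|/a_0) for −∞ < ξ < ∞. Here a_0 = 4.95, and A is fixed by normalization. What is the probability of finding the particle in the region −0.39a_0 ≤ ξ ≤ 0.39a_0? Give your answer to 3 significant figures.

P ≈ 0.542

P = ∫_{−0.39a_0}^{0.39a_0} |ψ(ξ)|² dξ.
Since A² = 1/(a_0), this is the region integral divided by the full normalization integral.
By symmetry take twice the ξ ≥ 0 contribution in numerator and denominator; the 2's cancel. Let u = ξ/a_0; then A² and the length scale cancel, so P = ∫_{0}^{0.39} e^(-2·u) du ÷ ∫_{0}^{∞} e^(-2·u) du.
Using ∫ e^(-2·u) du = -e^(-2·u)/2, the numerator is 1/2 - e^(-39/50)/2 and the denominator is 1/2.
Taking the ratio, P = 0.5416.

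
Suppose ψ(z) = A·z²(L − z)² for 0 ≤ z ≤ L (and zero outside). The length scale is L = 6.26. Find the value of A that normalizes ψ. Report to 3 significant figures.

The normalization condition is ∫|ψ|² dz = 1 from 0 to L.
Expanding the polynomial and integrating term by term, the integral (without the A² prefactor) comes out to L^9/630.
Plugging in L = 6.26 yields A = 0.006533.

A ≈ 0.00653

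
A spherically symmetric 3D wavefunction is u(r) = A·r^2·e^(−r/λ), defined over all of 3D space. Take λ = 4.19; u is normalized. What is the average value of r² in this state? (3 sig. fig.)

⟨r^2⟩ ≈ 246

The expectation value is the |u|²-weighted average of r^2: ∫ r^2|u|² 4πr² dr.
With ∫₀^∞ r^8 e^(−αr) dr = 8!/α^9, the ratio of the moment integral to the normalization integral gives ⟨r²⟩ = 14·λ^2.
Putting λ = 4.19 gives 245.8.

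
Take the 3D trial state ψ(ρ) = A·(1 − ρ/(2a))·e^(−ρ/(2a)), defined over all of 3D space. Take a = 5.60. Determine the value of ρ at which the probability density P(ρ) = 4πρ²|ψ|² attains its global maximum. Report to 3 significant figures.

Set d/dρ [P(ρ) = 4πρ²|ψ|²] = 0 and solve for ρ > 0.
Solving yields ρ = a·(√(5) + 3).
With a = 5.60, the most probable radial distance is 29.32.

ρ ≈ 29.3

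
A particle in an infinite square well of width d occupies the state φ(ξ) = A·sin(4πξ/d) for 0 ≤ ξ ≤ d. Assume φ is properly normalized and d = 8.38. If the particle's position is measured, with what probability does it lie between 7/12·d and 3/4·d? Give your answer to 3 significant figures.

P = ∫_{7/12·d}^{3/4·d} |φ(ξ)|² dξ.
The normalization integral ∫|φ|²dξ over the whole domain equals d/2·A², and A² cancels in the ratio.
In terms of u = ξ/d (A² and the length scale cancel between numerator and denominator), P = [∫_{7/12}^{3/4} sin(4·π·u)^2 du] / [∫_{0}^{1} sin(4·π·u)^2 du].
An antiderivative of sin(4·π·u)^2 is u/2 - sin(4·π·u)·cos(4·π·u)/(8·π); evaluating from 7/12 to 3/4 gives √(3)/(32·π) + 1/12, while the full integral is 1/2.
This works out to P = (√(3)/16 + π/6)/π.

P ≈ 0.201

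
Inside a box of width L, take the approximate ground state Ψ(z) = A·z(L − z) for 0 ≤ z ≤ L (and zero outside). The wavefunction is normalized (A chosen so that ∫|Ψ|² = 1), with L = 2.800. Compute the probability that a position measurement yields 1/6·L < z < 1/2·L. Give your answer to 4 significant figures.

The probability is P = ∫ |Ψ|² dz over [1/6·L, 1/2·L].
The normalization integral ∫|Ψ|²dz over the whole domain equals L^5/30·A², and A² cancels in the ratio.
Substituting u = z/L, A² and the length scale cancel in the ratio: P = ∫_{1/6}^{1/2} u^2·(1 - u)^2 du / ∫_{0}^{1} u^2·(1 - u)^2 du.
An antiderivative of u^2·(1 - u)^2 is u^3·(6·u^2 - 15·u + 10)/30; evaluating from 1/6 to 1/2 gives ≈ 0.0154835, while the full integral is 1/30.
Taking the ratio, P = 301/648.

P ≈ 0.4645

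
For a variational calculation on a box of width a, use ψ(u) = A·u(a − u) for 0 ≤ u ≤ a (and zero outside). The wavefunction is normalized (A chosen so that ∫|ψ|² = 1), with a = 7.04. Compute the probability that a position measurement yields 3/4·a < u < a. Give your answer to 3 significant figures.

P ≈ 0.104

The probability is P = ∫ |ψ|² du over [3/4·a, a].
With A² fixed by ∫|ψ|² = 1, i.e. A² = (a^5/30)^(−1), substitute and integrate.
In terms of t = u/a (A² and the length scale cancel between numerator and denominator), P = [∫_{3/4}^{1} t^2·(1 - t)^2 dt] / [∫_{0}^{1} t^2·(1 - t)^2 dt].
With ∫ t^2·(1 - t)^2 dt = t^3·(6·t^2 - 15·t + 10)/30 + C, the region integral is ≈ 0.0034505 and the full one is 1/30.
Evaluating gives P = 53/512.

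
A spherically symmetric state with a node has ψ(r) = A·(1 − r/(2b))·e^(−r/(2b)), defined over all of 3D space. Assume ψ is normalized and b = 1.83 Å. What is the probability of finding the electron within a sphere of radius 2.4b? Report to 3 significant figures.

P = ∫ |ψ|² 4πr² dr over r ≤ 2.4b.
A² is fixed by ∫₀^∞ 4πr²|ψ|² dr = 1, i.e. A² = (8·π·b^3)^(−1).
Substituting u = r/b, A², 4π and the length scale all cancel in the ratio: P = ∫_{0}^{2.4} u^2·(1 - u/2)^2·e^(-u) du / ∫_{0}^{∞} u^2·(1 - u/2)^2·e^(-u) du.
An antiderivative of u^2·(1 - u/2)^2·e^(-u) is -(u^4/4 + u^2 + 2·u + 2)·e^(-u); evaluating from 0 to 2.4 gives ≈ 0.10813, while the full integral is 2.
The region integral divided by the full integral gives P = 0.05407.

P ≈ 0.0541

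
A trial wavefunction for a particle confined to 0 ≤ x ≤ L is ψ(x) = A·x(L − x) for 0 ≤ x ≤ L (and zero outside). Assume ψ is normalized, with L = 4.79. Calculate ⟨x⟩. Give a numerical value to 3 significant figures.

⟨x⟩ ≈ 2.40

By definition ⟨x⟩ = ∫ x |ψ(x)|² dx.
Expanding the polynomial and integrating term by term, since the A² factors cancel between numerator and denominator, ⟨x⟩ = L/2.
Putting L = 4.79 gives 2.395.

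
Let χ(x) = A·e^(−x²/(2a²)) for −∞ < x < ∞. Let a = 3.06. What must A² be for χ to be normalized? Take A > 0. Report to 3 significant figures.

A^2 ≈ 0.184

We need A² ∫|f|² dx = 1, taking the integral from −∞ to ∞.
Differentiating ∫e^(−αx²) dx = √(π/α) under α to get the higher moments, with χ = A·e^(−x²/(2a²)), the integral evaluates to A²·[√(π)·a].
Plugging in a = 3.06 yields A = 0.4294.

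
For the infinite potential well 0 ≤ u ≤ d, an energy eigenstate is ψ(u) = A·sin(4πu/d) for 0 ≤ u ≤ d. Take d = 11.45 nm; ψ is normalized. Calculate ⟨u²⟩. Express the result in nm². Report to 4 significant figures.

The expectation value is the |ψ|²-weighted average of u^2: ∫ u^2|ψ|² du.
Since the A² factors cancel between numerator and denominator, ⟨u²⟩ = -d^2/(32·π^2) + d^2/3.
Putting d = 11.45 gives 43.286.

⟨u^2⟩ ≈ 43.29 nm^2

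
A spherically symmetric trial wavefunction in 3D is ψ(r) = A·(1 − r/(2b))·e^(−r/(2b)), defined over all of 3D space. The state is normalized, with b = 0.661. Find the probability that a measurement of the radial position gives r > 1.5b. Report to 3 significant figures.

P ≈ 0.950

P = ∫ |ψ|² 4πr² dr over r > 1.5b.
The full normalization integral is A²·[8·π·b^3] = 1, fixing A².
Substituting u = r/b, A², 4π and the length scale all cancel in the ratio: P = ∫_{1.5}^{∞} u^2·(1 - u/2)^2·e^(-u) du / ∫_{0}^{∞} u^2·(1 - u/2)^2·e^(-u) du.
With ∫ u^2·(1 - u/2)^2·e^(-u) du = -(u^4/4 + u^2 + 2·u + 2)·e^(-u) + C, the region integral is 545·e^(-3/2)/64 and the full one is 2.
Taking the ratio yields P = 0.9500.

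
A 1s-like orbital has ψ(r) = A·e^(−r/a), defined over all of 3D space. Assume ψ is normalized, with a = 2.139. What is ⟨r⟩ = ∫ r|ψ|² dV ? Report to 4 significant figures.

⟨r⟩ ≈ 3.209

⟨r⟩ = ∫ r |ψ|² 4πr² dr over the full domain.
Recall ∫₀^∞ r^m e^(−r/β) dr = m!·β^(m+1), the ratio of the moment integral to the normalization integral gives ⟨r⟩ = 3·a/2.
With a = 2.139, ⟨r⟩ = 3.2085.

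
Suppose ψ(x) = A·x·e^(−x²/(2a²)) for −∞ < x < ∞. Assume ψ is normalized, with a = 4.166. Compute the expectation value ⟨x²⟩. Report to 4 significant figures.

⟨x²⟩ = ∫ x^2 |ψ|² dx over the full domain.
Using the Gaussian integral ∫_{−∞}^{∞} e^(−αx²) dx = √(π/α), evaluating both integrals, ⟨x²⟩ = 3·a^2/2.
Putting a = 4.166 gives 26.033.

⟨x^2⟩ ≈ 26.03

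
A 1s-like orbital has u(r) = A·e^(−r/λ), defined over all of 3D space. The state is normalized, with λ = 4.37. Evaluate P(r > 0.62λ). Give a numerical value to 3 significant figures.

Integrate the radial probability density 4πr²|u|² over r > 0.62λ.
The full normalization integral is A²·[π·λ^3] = 1, fixing A².
Let t = r/λ; then A², 4π and the length scale all cancel, so P = ∫_{0.62}^{∞} t^2·e^(-2·t) dt ÷ ∫_{0}^{∞} t^2·e^(-2·t) dt.
With ∫ t^2·e^(-2·t) dt = -(2·t^2 + 2·t + 1)·e^(-2·t)/4 + C, the region integral is 3761·e^(-31/25)/5000 and the full one is 1/4.
The region integral divided by the full integral gives P = 0.8707.

P ≈ 0.871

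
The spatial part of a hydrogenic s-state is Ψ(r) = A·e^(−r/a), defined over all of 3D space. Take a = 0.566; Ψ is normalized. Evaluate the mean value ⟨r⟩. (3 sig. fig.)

By definition ⟨r⟩ = ∫ r |Ψ(r)|² 4πr² dr.
The ratio of the moment integral to the normalization integral gives ⟨r⟩ = 3·a/2.
With a = 0.566, ⟨r⟩ = 0.8490.

⟨r⟩ ≈ 0.849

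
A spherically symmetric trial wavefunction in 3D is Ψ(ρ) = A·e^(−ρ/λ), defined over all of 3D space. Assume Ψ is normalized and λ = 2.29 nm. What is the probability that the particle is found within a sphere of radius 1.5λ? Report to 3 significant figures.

P ≈ 0.577

P = ∫ |Ψ|² 4πρ² dρ over ρ ≤ 1.5λ.
A² is fixed by ∫₀^∞ 4πρ²|Ψ|² dρ = 1, i.e. A² = (π·λ^3)^(−1).
Let u = ρ/λ; then A², 4π and the length scale all cancel, so P = ∫_{0}^{1.5} u^2·e^(-2·u) du ÷ ∫_{0}^{∞} u^2·e^(-2·u) du.
An antiderivative of u^2·e^(-2·u) is -(2·u^2 + 2·u + 1)·e^(-2·u)/4; evaluating from 0 to 1.5 gives 1/4 - 17·e^(-3)/8, while the full integral is 1/4.
This evaluates to P = 0.5768.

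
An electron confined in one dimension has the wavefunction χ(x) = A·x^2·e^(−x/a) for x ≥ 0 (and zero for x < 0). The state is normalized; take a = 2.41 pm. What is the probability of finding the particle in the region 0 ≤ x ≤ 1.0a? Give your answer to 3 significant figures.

|χ|² is the probability density, so P = ∫_{0}^{1.0a} |χ|² dx.
The normalization integral ∫|χ|²dx over the whole domain equals 3·a^5/4·A², and A² cancels in the ratio.
Let u = x/a; then A² and the length scale cancel, so P = ∫_{0}^{1.0} u^4·e^(-2·u) du ÷ ∫_{0}^{∞} u^4·e^(-2·u) du.
An antiderivative of u^4·e^(-2·u) is -(u^4/2 + u^3 + 3·u^2/2 + 3·u/2 + 3/4)·e^(-2·u); evaluating from 0 to 1.0 gives 3/4 - 21·e^(-2)/4, while the full integral is 3/4.
Taking the ratio, P = 0.05265.

P ≈ 0.0527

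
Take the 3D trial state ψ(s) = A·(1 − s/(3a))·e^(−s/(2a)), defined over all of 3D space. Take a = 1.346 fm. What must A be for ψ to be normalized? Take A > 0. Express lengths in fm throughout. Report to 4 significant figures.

A ≈ 0.2212 fm^(-3/2)

We need A² ∫|f|² 4πs² ds = 1, taking the integral from 0 to ∞.
In 3D with spherical symmetry the volume element is 4πs² ds.
With ∫₀^∞ s^4 e^(−αs) ds = 4!/α^5, carrying out the integral gives A² · 8·π·a^3/3.
So A² = (8·π·a^3/3)^(−1).
With a = 1.346: A² = 0.048949 and A = 0.22124.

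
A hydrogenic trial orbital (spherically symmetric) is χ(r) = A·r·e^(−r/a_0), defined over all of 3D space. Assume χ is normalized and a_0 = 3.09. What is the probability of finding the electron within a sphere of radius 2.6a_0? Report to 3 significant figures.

With dV = 4πr²dr, the probability is ∫|χ|² dV over r ≤ 2.6a_0.
The full normalization integral is A²·[3·π·a_0^5] = 1, fixing A².
Let u = r/a_0; then A², 4π and the length scale all cancel, so P = ∫_{0}^{2.6} u^4·e^(-2·u) du ÷ ∫_{0}^{∞} u^4·e^(-2·u) du.
An antiderivative of u^4·e^(-2·u) is -(u^4/2 + u^3 + 3·u^2/2 + 3·u/2 + 3/4)·e^(-2·u); evaluating from 0 to 2.6 gives ≈ 0.44540, while the full integral is 3/4.
Taking the ratio yields P = 0.5939.

P ≈ 0.594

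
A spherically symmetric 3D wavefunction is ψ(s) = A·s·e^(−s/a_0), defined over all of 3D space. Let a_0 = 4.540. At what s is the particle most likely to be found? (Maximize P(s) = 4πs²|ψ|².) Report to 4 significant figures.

s ≈ 9.080

Set d/ds [P(s) = 4πs²|ψ|²] = 0 and solve for s > 0.
This gives s = 2·a_0.
With a_0 = 4.540, the most probable radial distance is 9.0800.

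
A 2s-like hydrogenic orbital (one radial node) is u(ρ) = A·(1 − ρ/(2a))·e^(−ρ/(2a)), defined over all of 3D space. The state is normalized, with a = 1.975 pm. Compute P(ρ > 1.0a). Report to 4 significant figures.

P ≈ 0.9657

P = ∫ |u|² 4πρ² dρ over ρ > 1.0a.
A² is fixed by ∫₀^∞ 4πρ²|u|² dρ = 1, i.e. A² = (8·π·a^3)^(−1).
In terms of t = ρ/a (A², 4π and the length scale all cancel between numerator and denominator), P = [∫_{1.0}^{∞} t^2·(1 - t/2)^2·e^(-t) dt] / [∫_{0}^{∞} t^2·(1 - t/2)^2·e^(-t) dt].
With ∫ t^2·(1 - t/2)^2·e^(-t) dt = -(t^4/4 + t^2 + 2·t + 2)·e^(-t) + C, the region integral is 21·e^(-1)/4 and the full one is 2.
This evaluates to P = 0.96568.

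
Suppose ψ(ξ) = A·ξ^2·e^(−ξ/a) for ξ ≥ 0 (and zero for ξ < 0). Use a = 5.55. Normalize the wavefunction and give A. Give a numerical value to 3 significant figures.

We need A² ∫|f|² dξ = 1, taking the integral from 0 to ∞.
With ∫₀^∞ ξ^4 e^(−αξ) dξ = 4!/α^5, the integral (without the A² prefactor) comes out to 3·a^5/4.
So A² = (3·a^5/4)^(−1).
Plugging in a = 5.55 yields A = 0.01591.

A ≈ 0.0159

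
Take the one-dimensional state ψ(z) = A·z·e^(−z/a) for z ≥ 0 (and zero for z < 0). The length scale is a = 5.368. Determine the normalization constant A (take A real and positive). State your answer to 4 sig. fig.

A ≈ 0.1608

We need A² ∫|f|² dz = 1, taking the integral from 0 to ∞.
Recall ∫₀^∞ z^m e^(−z/β) dz = m!·β^(m+1), ∫|ψ|² dz = A²·(a^3/4).
Setting this equal to 1 gives A² = 1/(a^3/4).
Plugging in a = 5.368 yields A = 0.16081.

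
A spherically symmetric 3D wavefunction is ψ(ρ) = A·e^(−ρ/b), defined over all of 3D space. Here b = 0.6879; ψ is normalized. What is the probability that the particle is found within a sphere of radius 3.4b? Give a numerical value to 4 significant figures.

With dV = 4πρ²dρ, the probability is ∫|ψ|² dV over ρ ≤ 3.4b.
Normalization gives A² = 1/(π·b^3).
Let u = ρ/b; then A², 4π and the length scale all cancel, so P = ∫_{0}^{3.4} u^2·e^(-2·u) du ÷ ∫_{0}^{∞} u^2·e^(-2·u) du.
An antiderivative of u^2·e^(-2·u) is -(2·u^2 + 2·u + 1)·e^(-2·u)/4; evaluating from 0 to 3.4 gives 1/4 - 773·e^(-34/5)/100, while the full integral is 1/4.
This evaluates to P = 0.96556.

P ≈ 0.9656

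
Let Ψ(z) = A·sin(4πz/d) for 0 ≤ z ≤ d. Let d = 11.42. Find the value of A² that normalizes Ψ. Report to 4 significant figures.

A^2 ≈ 0.1751

Require ∫ |Ψ|² dz = 1 over the whole domain.
Using sin²θ = (1 − cos 2θ)/2, ∫|Ψ|² dz = A²·(d/2).
So A² = (d/2)^(−1).
With d = 11.42: A² = 0.17513 and A = 0.41849.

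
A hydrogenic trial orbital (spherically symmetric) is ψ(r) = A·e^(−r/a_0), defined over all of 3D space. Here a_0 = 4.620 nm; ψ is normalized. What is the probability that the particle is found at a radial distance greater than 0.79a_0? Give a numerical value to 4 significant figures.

P ≈ 0.7885

With dV = 4πr²dr, the probability is ∫|ψ|² dV over r > 0.79a_0.
A² is fixed by ∫₀^∞ 4πr²|ψ|² dr = 1, i.e. A² = (π·a_0^3)^(−1).
Substituting u = r/a_0, A², 4π and the length scale all cancel in the ratio: P = ∫_{0.79}^{∞} u^2·e^(-2·u) du / ∫_{0}^{∞} u^2·e^(-2·u) du.
An antiderivative of u^2·e^(-2·u) is -(2·u^2 + 2·u + 1)·e^(-2·u)/4; evaluating from 0.79 to ∞ gives ≈ 0.197128, while the full integral is 1/4.
The region integral divided by the full integral gives P = 0.78851.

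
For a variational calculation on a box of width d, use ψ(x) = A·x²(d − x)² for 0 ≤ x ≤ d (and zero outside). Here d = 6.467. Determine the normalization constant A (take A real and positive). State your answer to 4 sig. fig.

Require ∫ |ψ|² dx = 1 over the whole domain.
∫|ψ|² dx = A²·(d^9/630).
Setting this equal to 1 gives A² = 1/(d^9/630).
With d = 6.467: A² = 0.000031843 and A = 0.0056430.

A ≈ 0.005643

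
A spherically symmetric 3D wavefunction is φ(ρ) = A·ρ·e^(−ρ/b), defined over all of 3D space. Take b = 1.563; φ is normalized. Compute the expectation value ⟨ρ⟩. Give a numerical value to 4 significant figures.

The expectation value is the |φ|²-weighted average of ρ: ∫ ρ|φ|² 4πρ² dρ.
Using ∫₀^∞ ρⁿ e^(−αρ) dρ = n!/αⁿ⁺¹, since the A² factors cancel between numerator and denominator, ⟨ρ⟩ = 5·b/2.
With b = 1.563, ⟨ρ⟩ = 3.9075.

⟨ρ⟩ ≈ 3.908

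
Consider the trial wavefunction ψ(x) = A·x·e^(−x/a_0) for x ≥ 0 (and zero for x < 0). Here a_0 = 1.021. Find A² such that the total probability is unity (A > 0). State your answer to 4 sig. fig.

A^2 ≈ 3.758

Require ∫ |ψ|² dx = 1 over the whole domain.
Recall ∫₀^∞ x^m e^(−x/β) dx = m!·β^(m+1), ∫|ψ|² dx = A²·(a_0^3/4).
Setting this equal to 1 gives A² = 1/(a_0^3/4).
Plugging in a_0 = 1.021 yields A = 1.9386.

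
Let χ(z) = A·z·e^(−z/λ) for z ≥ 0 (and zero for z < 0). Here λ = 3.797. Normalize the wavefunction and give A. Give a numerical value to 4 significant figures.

A ≈ 0.2703

Require ∫ |χ|² dz = 1 over the whole domain.
Recall ∫₀^∞ z^m e^(−z/β) dz = m!·β^(m+1), carrying out the integral gives A² · λ^3/4.
Setting this equal to 1 gives A² = 1/(λ^3/4).
Substituting λ = 3.797 gives A² = 0.073070, so A = 0.27031.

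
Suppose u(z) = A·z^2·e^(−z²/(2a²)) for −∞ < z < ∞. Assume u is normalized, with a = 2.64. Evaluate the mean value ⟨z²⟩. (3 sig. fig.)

By definition ⟨z²⟩ = ∫ z^2 |u(z)|² dz.
Differentiating ∫e^(−αz²) dz = √(π/α) under α to get the higher moments, evaluating both integrals, ⟨z²⟩ = 5·a^2/2.
Putting a = 2.64 gives 17.42.

⟨z^2⟩ ≈ 17.4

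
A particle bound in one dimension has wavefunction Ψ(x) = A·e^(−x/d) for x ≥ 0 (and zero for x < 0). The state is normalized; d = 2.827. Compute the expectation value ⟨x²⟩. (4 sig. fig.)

⟨x^2⟩ ≈ 3.996

⟨x²⟩ = ∫ x^2 |Ψ|² dx over the full domain.
Using ∫₀^∞ xⁿ e^(−αx) dx = n!/αⁿ⁺¹, evaluating both integrals, ⟨x²⟩ = d^2/2.
Putting d = 2.827 gives 3.9960.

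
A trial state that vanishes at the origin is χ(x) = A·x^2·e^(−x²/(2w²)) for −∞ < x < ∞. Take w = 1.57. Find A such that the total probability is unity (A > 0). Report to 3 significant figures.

We need A² ∫|f|² dx = 1, taking the integral from −∞ to ∞.
Carrying out the integral gives A² · 3·√(π)·w^5/4.
Hence A² = 1/[3·√(π)·w^5/4].
Substituting w = 1.57 gives A² = 0.07886, so A = 0.2808.

A ≈ 0.281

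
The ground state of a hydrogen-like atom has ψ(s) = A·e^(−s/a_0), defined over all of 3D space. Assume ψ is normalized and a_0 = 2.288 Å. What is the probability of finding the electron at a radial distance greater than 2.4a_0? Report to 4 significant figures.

P ≈ 0.1425

With dV = 4πs²ds, the probability is ∫|ψ|² dV over s > 2.4a_0.
Normalization gives A² = 1/(π·a_0^3).
Let u = s/a_0; then A², 4π and the length scale all cancel, so P = ∫_{2.4}^{∞} u^2·e^(-2·u) du ÷ ∫_{0}^{∞} u^2·e^(-2·u) du.
With ∫ u^2·e^(-2·u) du = -(2·u^2 + 2·u + 1)·e^(-2·u)/4 + C, the region integral is 433·e^(-24/5)/100 and the full one is 1/4.
Taking the ratio yields P = 0.14254.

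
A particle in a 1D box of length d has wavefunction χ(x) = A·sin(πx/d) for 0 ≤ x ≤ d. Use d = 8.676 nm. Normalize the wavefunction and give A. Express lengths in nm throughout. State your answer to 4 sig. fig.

The normalization condition is ∫|χ|² dx = 1 from 0 to d.
With ∫₀^d sin²(nπx/d) dx = d/2, ∫|χ|² dx = A²·(d/2).
Hence A² = 1/[d/2].
Substituting d = 8.676 gives A² = 0.23052, so A = 0.48013.

A ≈ 0.4801 nm^(-1/2)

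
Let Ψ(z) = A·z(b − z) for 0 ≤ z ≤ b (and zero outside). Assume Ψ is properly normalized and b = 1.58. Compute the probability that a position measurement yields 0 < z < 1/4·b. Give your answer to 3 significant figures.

The probability is P = ∫ |Ψ|² dz over [0, 1/4·b].
The normalization integral ∫|Ψ|²dz over the whole domain equals b^5/30·A², and A² cancels in the ratio.
Substituting u = z/b, A² and the length scale cancel in the ratio: P = ∫_{0}^{1/4} u^2·(1 - u)^2 du / ∫_{0}^{1} u^2·(1 - u)^2 du.
With ∫ u^2·(1 - u)^2 du = u^3·(6·u^2 - 15·u + 10)/30 + C, the region integral is ≈ 0.0034505 and the full one is 1/30.
This works out to P = 53/512.

P ≈ 0.104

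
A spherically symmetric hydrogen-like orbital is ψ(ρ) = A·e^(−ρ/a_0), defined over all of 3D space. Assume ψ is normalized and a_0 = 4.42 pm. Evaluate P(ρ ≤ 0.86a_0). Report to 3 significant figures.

With dV = 4πρ²dρ, the probability is ∫|ψ|² dV over ρ ≤ 0.86a_0.
A² is fixed by ∫₀^∞ 4πρ²|ψ|² dρ = 1, i.e. A² = (π·a_0^3)^(−1).
Substituting u = ρ/a_0, A², 4π and the length scale all cancel in the ratio: P = ∫_{0}^{0.86} u^2·e^(-2·u) du / ∫_{0}^{∞} u^2·e^(-2·u) du.
Using ∫ u^2·e^(-2·u) du = -(2·u^2 + 2·u + 1)·e^(-2·u)/4, the numerator is 1/4 - 5249·e^(-43/25)/5000 and the denominator is 1/4.
This evaluates to P = 0.2481.

P ≈ 0.248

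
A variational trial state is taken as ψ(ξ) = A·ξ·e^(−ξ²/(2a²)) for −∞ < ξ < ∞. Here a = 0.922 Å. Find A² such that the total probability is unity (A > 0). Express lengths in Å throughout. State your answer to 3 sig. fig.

We need A² ∫|f|² dξ = 1, taking the integral from −∞ to ∞.
Differentiating ∫e^(−αξ²) dξ = √(π/α) under α to get the higher moments, carrying out the integral gives A² · √(π)·a^3/2.
Setting this equal to 1 gives A² = 1/(√(π)·a^3/2).
Substituting a = 0.922 gives A² = 1.440, so A = 1.200.

A^2 ≈ 1.44 Å^(-3)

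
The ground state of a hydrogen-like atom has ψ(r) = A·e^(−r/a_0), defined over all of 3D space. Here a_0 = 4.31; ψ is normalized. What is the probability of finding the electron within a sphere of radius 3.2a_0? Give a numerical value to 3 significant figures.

Integrate the radial probability density 4πr²|ψ|² over r ≤ 3.2a_0.
A² is fixed by ∫₀^∞ 4πr²|ψ|² dr = 1, i.e. A² = (π·a_0^3)^(−1).
Substituting u = r/a_0, A², 4π and the length scale all cancel in the ratio: P = ∫_{0}^{3.2} u^2·e^(-2·u) du / ∫_{0}^{∞} u^2·e^(-2·u) du.
Using ∫ u^2·e^(-2·u) du = -(2·u^2 + 2·u + 1)·e^(-2·u)/4, the numerator is 1/4 - 697·e^(-32/5)/100 and the denominator is 1/4.
This evaluates to P = 0.9537.

P ≈ 0.954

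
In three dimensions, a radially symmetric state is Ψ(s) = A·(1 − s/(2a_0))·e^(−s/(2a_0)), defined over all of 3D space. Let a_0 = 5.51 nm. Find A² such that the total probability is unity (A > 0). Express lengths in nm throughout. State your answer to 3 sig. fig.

A^2 ≈ 0.000238 nm^(-3)

Require ∫ |Ψ|² 4πs² ds = 1 over the whole domain.
The angular integral contributes 4π, leaving ∫₀^∞ s²|Ψ|² ds.
Recall ∫₀^∞ s^m e^(−s/β) ds = m!·β^(m+1), carrying out the integral gives A² · 8·π·a_0^3.
Setting this equal to 1 gives A² = 1/(8·π·a_0^3).
With a_0 = 5.51: A² = 0.0002379 and A = 0.01542.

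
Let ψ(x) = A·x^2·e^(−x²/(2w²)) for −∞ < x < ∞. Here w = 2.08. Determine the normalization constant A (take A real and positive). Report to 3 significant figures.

A ≈ 0.139

The normalization condition is ∫|ψ|² dx = 1 from −∞ to ∞.
Using the Gaussian integral ∫_{−∞}^{∞} e^(−αx²) dx = √(π/α), ∫|ψ|² dx = A²·(3·√(π)·w^5/4).
So A² = (3·√(π)·w^5/4)^(−1).
With w = 2.08: A² = 0.01932 and A = 0.1390.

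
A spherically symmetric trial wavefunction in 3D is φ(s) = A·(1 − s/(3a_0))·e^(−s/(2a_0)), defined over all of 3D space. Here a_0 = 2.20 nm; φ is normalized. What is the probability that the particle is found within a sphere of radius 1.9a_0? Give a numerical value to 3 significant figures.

P ≈ 0.313

P = ∫ |φ|² 4πs² ds over s ≤ 1.9a_0.
Normalization gives A² = 1/(8·π·a_0^3/3).
Substituting u = s/a_0, A², 4π and the length scale all cancel in the ratio: P = ∫_{0}^{1.9} u^2·(1 - u/3)^2·e^(-u) du / ∫_{0}^{∞} u^2·(1 - u/3)^2·e^(-u) du.
With ∫ u^2·(1 - u/3)^2·e^(-u) du = (-u^4 + 2·u^3 - 3·u^2 - 6·u - 6)·e^(-u)/9 + C, the region integral is ≈ 0.20892 and the full one is 2/3.
The region integral divided by the full integral gives P = 0.3134.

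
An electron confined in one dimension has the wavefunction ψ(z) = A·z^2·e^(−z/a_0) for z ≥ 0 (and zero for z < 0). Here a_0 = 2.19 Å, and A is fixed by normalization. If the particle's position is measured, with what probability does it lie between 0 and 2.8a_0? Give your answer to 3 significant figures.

The probability is P = ∫ |ψ|² dz over [0, 2.8a_0].
With A² fixed by ∫|ψ|² = 1, i.e. A² = (3·a_0^5/4)^(−1), substitute and integrate.
Let u = z/a_0; then A² and the length scale cancel, so P = ∫_{0}^{2.8} u^4·e^(-2·u) du ÷ ∫_{0}^{∞} u^4·e^(-2·u) du.
An antiderivative of u^4·e^(-2·u) is -(u^4/2 + u^3 + 3·u^2/2 + 3·u/2 + 3/4)·e^(-2·u); evaluating from 0 to 2.8 gives ≈ 0.49339, while the full integral is 3/4.
Taking the ratio, P = 0.6578.

P ≈ 0.658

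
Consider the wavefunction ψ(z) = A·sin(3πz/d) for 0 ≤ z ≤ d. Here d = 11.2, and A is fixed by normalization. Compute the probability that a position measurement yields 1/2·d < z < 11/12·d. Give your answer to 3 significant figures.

The probability is P = ∫ |ψ|² dz over [1/2·d, 11/12·d].
The normalization integral ∫|ψ|²dz over the whole domain equals d/2·A², and A² cancels in the ratio.
Substituting u = z/d, A² and the length scale cancel in the ratio: P = ∫_{1/2}^{11/12} sin(3·π·u)^2 du / ∫_{0}^{1} sin(3·π·u)^2 du.
With ∫ sin(3·π·u)^2 du = u/2 - sin(6·π·u)/(12·π) + C, the region integral is 1/(12·π) + 5/24 and the full one is 1/2.
Evaluating gives P = (2 + 5·π)/(12·π).

P ≈ 0.470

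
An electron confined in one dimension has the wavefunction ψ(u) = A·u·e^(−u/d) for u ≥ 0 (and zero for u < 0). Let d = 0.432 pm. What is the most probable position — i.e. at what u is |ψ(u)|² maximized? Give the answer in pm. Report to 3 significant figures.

Differentiate |ψ(u)|² with respect to u and set to zero.
This gives u = d.
With d = 0.432, the most probable position is 0.4320 pm.

u ≈ 0.432 pm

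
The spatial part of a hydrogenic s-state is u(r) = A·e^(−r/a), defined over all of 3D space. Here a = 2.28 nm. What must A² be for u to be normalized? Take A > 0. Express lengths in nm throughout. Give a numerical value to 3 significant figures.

Require ∫ |u|² 4πr² dr = 1 over the whole domain.
(Spherical symmetry: dV = 4πr² dr.)
Using ∫₀^∞ rⁿ e^(−αr) dr = n!/αⁿ⁺¹, with u = A·e^(−r/a), the integral evaluates to A²·[π·a^3].
Setting this equal to 1 gives A² = 1/(π·a^3).
Plugging in a = 2.28 yields A = 0.1639.

A^2 ≈ 0.0269 nm^(-3)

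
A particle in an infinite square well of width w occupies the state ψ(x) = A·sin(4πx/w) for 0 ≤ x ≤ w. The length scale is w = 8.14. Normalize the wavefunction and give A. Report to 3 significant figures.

Require ∫ |ψ|² dx = 1 over the whole domain.
With ∫₀^w sin²(nπx/w) dx = w/2, with ψ = A·sin(4πx/w), the integral evaluates to A²·[w/2].
Setting this equal to 1 gives A² = 1/(w/2).
Substituting w = 8.14 gives A² = 0.2457, so A = 0.4957.

A ≈ 0.496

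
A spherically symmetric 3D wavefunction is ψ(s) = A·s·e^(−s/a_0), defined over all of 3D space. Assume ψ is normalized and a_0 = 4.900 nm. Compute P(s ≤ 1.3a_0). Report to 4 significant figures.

P ≈ 0.1226

Integrate the radial probability density 4πs²|ψ|² over s ≤ 1.3a_0.
Normalization gives A² = 1/(3·π·a_0^5).
Let u = s/a_0; then A², 4π and the length scale all cancel, so P = ∫_{0}^{1.3} u^4·e^(-2·u) du ÷ ∫_{0}^{∞} u^4·e^(-2·u) du.
With ∫ u^4·e^(-2·u) du = -(u^4/2 + u^3 + 3·u^2/2 + 3·u/2 + 3/4)·e^(-2·u) + C, the region integral is ≈ 0.0919324 and the full one is 3/4.
The region integral divided by the full integral gives P = 0.12258.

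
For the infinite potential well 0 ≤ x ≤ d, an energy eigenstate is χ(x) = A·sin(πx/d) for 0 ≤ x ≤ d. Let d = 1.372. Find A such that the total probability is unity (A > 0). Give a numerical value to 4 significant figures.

We need A² ∫|f|² dx = 1, taking the integral from 0 to d.
With ∫₀^d sin²(nπx/d) dx = d/2, the integral (without the A² prefactor) comes out to d/2.
So A² = (d/2)^(−1).
Substituting d = 1.372 gives A² = 1.4577, so A = 1.2074.

A ≈ 1.207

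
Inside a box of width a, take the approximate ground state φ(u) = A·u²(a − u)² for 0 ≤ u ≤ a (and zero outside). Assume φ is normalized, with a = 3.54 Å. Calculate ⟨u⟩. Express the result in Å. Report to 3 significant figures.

The expectation value is the |φ|²-weighted average of u: ∫ u|φ|² du.
Expanding the polynomial and integrating term by term, the ratio of the moment integral to the normalization integral gives ⟨u⟩ = a/2.
With a = 3.54, ⟨u⟩ = 1.770.

⟨u⟩ ≈ 1.77 Å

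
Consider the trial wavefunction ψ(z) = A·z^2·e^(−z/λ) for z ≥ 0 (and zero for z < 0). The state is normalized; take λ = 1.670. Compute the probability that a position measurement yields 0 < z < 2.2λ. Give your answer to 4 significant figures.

P ≈ 0.4488

|ψ|² is the probability density, so P = ∫_{0}^{2.2λ} |ψ|² dz.
With A² fixed by ∫|ψ|² = 1, i.e. A² = (3·λ^5/4)^(−1), substitute and integrate.
Substituting u = z/λ, A² and the length scale cancel in the ratio: P = ∫_{0}^{2.2} u^4·e^(-2·u) du / ∫_{0}^{∞} u^4·e^(-2·u) du.
With ∫ u^4·e^(-2·u) du = -(u^4/2 + u^3 + 3·u^2/2 + 3·u/2 + 3/4)·e^(-2·u) + C, the region integral is ≈ 0.336612 and the full one is 3/4.
The result is P = 0.44882.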